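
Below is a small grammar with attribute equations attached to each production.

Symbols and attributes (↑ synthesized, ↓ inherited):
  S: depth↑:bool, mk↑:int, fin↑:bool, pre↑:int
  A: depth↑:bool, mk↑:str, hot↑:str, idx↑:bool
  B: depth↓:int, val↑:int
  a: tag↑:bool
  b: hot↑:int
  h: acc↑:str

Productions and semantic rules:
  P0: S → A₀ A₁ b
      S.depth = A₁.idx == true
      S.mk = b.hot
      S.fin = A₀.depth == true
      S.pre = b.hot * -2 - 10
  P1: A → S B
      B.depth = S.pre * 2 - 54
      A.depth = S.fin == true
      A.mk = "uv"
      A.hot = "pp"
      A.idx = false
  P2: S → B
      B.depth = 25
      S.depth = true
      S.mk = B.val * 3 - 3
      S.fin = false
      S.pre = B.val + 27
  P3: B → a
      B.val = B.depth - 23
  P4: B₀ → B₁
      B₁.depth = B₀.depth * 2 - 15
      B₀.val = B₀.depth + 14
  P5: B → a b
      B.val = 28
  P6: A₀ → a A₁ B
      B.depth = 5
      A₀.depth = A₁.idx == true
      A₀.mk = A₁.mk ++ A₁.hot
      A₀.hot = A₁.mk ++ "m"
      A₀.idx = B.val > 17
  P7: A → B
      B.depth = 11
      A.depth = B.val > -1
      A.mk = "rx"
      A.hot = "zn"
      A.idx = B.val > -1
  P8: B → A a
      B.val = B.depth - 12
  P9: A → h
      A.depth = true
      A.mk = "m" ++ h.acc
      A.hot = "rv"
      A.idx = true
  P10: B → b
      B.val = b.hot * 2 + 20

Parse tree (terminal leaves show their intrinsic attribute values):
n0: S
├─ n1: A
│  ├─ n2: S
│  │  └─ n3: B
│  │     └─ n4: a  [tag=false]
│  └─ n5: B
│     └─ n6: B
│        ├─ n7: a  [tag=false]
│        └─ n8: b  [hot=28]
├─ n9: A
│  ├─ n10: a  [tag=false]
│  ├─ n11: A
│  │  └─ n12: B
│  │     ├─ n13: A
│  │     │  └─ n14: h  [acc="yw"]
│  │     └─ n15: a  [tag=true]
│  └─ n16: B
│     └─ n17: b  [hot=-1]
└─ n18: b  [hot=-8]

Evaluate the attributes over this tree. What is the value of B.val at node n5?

18

1. n3.depth = 25  [25]
2. n4.tag = false  [terminal]
3. n3.val = 2  [B.depth - 23]
4. n2.depth = true  [true]
5. n2.mk = 3  [B.val * 3 - 3]
6. n2.fin = false  [false]
7. n2.pre = 29  [B.val + 27]
8. n5.depth = 4  [S.pre * 2 - 54]
9. n6.depth = -7  [B₀.depth * 2 - 15]
10. n7.tag = false  [terminal]
11. n8.hot = 28  [terminal]
12. n6.val = 28  [28]
13. n5.val = 18  [B₀.depth + 14]
14. n1.depth = false  [S.fin == true]
15. n1.mk = "uv"  ["uv"]
16. n1.hot = "pp"  ["pp"]
17. n1.idx = false  [false]
18. n10.tag = false  [terminal]
19. n12.depth = 11  [11]
20. n14.acc = "yw"  [terminal]
21. n13.depth = true  [true]
22. n13.mk = "myw"  ["m" ++ h.acc]
23. n13.hot = "rv"  ["rv"]
24. n13.idx = true  [true]
25. n15.tag = true  [terminal]
26. n12.val = -1  [B.depth - 12]
27. n11.depth = false  [B.val > -1]
28. n11.mk = "rx"  ["rx"]
29. n11.hot = "zn"  ["zn"]
30. n11.idx = false  [B.val > -1]
31. n16.depth = 5  [5]
32. n17.hot = -1  [terminal]
33. n16.val = 18  [b.hot * 2 + 20]
34. n9.depth = false  [A₁.idx == true]
35. n9.mk = "rxzn"  [A₁.mk ++ A₁.hot]
36. n9.hot = "rxm"  [A₁.mk ++ "m"]
37. n9.idx = true  [B.val > 17]
38. n18.hot = -8  [terminal]
39. n0.depth = true  [A₁.idx == true]
40. n0.mk = -8  [b.hot]
41. n0.fin = false  [A₀.depth == true]
42. n0.pre = 6  [b.hot * -2 - 10]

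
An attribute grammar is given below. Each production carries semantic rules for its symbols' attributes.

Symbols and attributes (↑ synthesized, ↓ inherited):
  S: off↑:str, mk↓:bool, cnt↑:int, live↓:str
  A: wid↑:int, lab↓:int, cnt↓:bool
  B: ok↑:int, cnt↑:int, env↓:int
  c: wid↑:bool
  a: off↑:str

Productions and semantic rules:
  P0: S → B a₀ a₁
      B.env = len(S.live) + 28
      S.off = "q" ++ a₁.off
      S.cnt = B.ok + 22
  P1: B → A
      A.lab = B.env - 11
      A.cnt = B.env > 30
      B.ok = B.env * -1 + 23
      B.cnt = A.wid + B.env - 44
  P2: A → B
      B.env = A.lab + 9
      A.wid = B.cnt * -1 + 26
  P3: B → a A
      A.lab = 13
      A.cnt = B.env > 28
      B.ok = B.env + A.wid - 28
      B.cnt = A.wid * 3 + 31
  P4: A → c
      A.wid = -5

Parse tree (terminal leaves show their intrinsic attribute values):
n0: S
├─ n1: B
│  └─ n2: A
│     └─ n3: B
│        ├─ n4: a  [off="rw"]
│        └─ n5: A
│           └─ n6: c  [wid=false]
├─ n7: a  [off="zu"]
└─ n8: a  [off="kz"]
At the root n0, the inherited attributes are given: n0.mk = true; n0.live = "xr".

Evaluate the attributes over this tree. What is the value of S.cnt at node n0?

1. n0.mk = true  [given at root]
2. n0.live = "xr"  [given at root]
3. n1.env = 30  [len(S.live) + 28]
4. n2.lab = 19  [B.env - 11]
5. n2.cnt = false  [B.env > 30]
6. n3.env = 28  [A.lab + 9]
7. n4.off = "rw"  [terminal]
8. n5.lab = 13  [13]
9. n5.cnt = false  [B.env > 28]
10. n6.wid = false  [terminal]
11. n5.wid = -5  [-5]
12. n3.ok = -5  [B.env + A.wid - 28]
13. n3.cnt = 16  [A.wid * 3 + 31]
14. n2.wid = 10  [B.cnt * -1 + 26]
15. n1.ok = -7  [B.env * -1 + 23]
16. n1.cnt = -4  [A.wid + B.env - 44]
17. n7.off = "zu"  [terminal]
18. n8.off = "kz"  [terminal]
19. n0.off = "qkz"  ["q" ++ a₁.off]
20. n0.cnt = 15  [B.ok + 22]

15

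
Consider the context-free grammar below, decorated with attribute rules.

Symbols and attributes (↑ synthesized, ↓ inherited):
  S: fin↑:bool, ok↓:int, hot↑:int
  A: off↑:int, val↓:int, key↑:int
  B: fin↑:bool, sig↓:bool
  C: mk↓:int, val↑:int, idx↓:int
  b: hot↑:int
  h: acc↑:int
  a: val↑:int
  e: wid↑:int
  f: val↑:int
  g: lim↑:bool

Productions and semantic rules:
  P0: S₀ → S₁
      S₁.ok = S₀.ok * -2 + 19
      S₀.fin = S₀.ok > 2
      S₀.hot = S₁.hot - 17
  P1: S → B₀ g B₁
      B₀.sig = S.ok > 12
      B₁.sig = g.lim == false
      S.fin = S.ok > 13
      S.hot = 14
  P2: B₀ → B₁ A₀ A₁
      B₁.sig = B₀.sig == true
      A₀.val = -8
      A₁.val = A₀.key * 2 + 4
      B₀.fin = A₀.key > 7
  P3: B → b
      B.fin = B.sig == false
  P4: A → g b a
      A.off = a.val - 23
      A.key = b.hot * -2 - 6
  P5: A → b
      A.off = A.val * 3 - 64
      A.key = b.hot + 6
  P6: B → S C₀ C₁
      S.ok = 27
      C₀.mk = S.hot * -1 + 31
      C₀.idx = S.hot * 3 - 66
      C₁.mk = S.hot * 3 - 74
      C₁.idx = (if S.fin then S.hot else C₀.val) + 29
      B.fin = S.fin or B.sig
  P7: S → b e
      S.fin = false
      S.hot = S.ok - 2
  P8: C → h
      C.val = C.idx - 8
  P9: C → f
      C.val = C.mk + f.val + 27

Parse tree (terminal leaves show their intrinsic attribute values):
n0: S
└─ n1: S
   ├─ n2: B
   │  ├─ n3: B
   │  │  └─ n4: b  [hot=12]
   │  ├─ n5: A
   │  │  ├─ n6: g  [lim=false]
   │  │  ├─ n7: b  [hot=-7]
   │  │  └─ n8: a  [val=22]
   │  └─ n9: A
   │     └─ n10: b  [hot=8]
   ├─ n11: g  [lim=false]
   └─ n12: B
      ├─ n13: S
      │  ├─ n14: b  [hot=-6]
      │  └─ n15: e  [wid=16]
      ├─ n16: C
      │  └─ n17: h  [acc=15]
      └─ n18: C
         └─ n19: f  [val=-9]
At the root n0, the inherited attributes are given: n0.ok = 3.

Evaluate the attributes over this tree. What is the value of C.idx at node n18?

30

1. n0.ok = 3  [given at root]
2. n1.ok = 13  [S₀.ok * -2 + 19]
3. n2.sig = true  [S.ok > 12]
4. n3.sig = true  [B₀.sig == true]
5. n4.hot = 12  [terminal]
6. n3.fin = false  [B.sig == false]
7. n5.val = -8  [-8]
8. n6.lim = false  [terminal]
9. n7.hot = -7  [terminal]
10. n8.val = 22  [terminal]
11. n5.off = -1  [a.val - 23]
12. n5.key = 8  [b.hot * -2 - 6]
13. n9.val = 20  [A₀.key * 2 + 4]
14. n10.hot = 8  [terminal]
15. n9.off = -4  [A.val * 3 - 64]
16. n9.key = 14  [b.hot + 6]
17. n2.fin = true  [A₀.key > 7]
18. n11.lim = false  [terminal]
19. n12.sig = true  [g.lim == false]
20. n13.ok = 27  [27]
21. n14.hot = -6  [terminal]
22. n15.wid = 16  [terminal]
23. n13.fin = false  [false]
24. n13.hot = 25  [S.ok - 2]
25. n16.mk = 6  [S.hot * -1 + 31]
26. n16.idx = 9  [S.hot * 3 - 66]
27. n17.acc = 15  [terminal]
28. n16.val = 1  [C.idx - 8]
29. n18.mk = 1  [S.hot * 3 - 74]
30. n18.idx = 30  [(if S.fin then S.hot else C₀.val) + 29]
31. n19.val = -9  [terminal]
32. n18.val = 19  [C.mk + f.val + 27]
33. n12.fin = true  [S.fin or B.sig]
34. n1.fin = false  [S.ok > 13]
35. n1.hot = 14  [14]
36. n0.fin = true  [S₀.ok > 2]
37. n0.hot = -3  [S₁.hot - 17]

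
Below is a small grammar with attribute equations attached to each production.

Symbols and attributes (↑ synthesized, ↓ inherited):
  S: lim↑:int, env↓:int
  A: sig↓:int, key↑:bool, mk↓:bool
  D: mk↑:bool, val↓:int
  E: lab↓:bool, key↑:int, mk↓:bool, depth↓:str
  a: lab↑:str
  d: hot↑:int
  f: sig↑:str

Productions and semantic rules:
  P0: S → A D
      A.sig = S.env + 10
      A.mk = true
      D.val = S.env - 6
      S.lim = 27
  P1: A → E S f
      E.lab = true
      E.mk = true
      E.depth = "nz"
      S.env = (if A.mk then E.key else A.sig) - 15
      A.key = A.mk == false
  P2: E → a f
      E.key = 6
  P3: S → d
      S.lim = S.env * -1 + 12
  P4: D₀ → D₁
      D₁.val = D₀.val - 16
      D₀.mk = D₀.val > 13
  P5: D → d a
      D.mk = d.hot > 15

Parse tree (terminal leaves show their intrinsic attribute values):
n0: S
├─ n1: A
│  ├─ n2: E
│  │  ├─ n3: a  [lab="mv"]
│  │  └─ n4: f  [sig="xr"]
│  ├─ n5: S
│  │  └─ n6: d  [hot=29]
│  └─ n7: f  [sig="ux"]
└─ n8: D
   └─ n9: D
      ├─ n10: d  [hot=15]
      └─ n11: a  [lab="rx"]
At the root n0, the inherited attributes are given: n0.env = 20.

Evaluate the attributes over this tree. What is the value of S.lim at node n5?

1. n0.env = 20  [given at root]
2. n1.sig = 30  [S.env + 10]
3. n1.mk = true  [true]
4. n2.lab = true  [true]
5. n2.mk = true  [true]
6. n2.depth = "nz"  ["nz"]
7. n3.lab = "mv"  [terminal]
8. n4.sig = "xr"  [terminal]
9. n2.key = 6  [6]
10. n5.env = -9  [(if A.mk then E.key else A.sig) - 15]
11. n6.hot = 29  [terminal]
12. n5.lim = 21  [S.env * -1 + 12]
13. n7.sig = "ux"  [terminal]
14. n1.key = false  [A.mk == false]
15. n8.val = 14  [S.env - 6]
16. n9.val = -2  [D₀.val - 16]
17. n10.hot = 15  [terminal]
18. n11.lab = "rx"  [terminal]
19. n9.mk = false  [d.hot > 15]
20. n8.mk = true  [D₀.val > 13]
21. n0.lim = 27  [27]

21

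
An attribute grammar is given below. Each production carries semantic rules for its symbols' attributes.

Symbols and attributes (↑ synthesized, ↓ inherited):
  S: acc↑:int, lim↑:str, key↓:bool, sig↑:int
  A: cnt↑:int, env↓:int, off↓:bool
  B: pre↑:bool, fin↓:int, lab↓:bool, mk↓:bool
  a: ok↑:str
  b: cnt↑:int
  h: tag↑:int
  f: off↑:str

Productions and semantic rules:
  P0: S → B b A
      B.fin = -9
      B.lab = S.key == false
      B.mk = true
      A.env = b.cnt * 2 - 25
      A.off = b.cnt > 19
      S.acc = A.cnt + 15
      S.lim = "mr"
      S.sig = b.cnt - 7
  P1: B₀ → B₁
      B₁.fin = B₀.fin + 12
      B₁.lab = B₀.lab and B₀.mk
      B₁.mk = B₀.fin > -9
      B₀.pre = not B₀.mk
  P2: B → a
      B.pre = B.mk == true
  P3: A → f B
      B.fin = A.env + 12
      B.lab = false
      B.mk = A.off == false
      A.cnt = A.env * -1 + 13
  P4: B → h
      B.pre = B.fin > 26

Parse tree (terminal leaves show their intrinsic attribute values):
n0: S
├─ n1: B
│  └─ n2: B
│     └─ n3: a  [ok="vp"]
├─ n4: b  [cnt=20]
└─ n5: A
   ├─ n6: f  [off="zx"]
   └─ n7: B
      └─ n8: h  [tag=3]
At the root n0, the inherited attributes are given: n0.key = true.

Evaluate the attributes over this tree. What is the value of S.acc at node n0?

13

1. n0.key = true  [given at root]
2. n1.fin = -9  [-9]
3. n1.lab = false  [S.key == false]
4. n1.mk = true  [true]
5. n2.fin = 3  [B₀.fin + 12]
6. n2.lab = false  [B₀.lab and B₀.mk]
7. n2.mk = false  [B₀.fin > -9]
8. n3.ok = "vp"  [terminal]
9. n2.pre = false  [B.mk == true]
10. n1.pre = false  [not B₀.mk]
11. n4.cnt = 20  [terminal]
12. n5.env = 15  [b.cnt * 2 - 25]
13. n5.off = true  [b.cnt > 19]
14. n6.off = "zx"  [terminal]
15. n7.fin = 27  [A.env + 12]
16. n7.lab = false  [false]
17. n7.mk = false  [A.off == false]
18. n8.tag = 3  [terminal]
19. n7.pre = true  [B.fin > 26]
20. n5.cnt = -2  [A.env * -1 + 13]
21. n0.acc = 13  [A.cnt + 15]
22. n0.lim = "mr"  ["mr"]
23. n0.sig = 13  [b.cnt - 7]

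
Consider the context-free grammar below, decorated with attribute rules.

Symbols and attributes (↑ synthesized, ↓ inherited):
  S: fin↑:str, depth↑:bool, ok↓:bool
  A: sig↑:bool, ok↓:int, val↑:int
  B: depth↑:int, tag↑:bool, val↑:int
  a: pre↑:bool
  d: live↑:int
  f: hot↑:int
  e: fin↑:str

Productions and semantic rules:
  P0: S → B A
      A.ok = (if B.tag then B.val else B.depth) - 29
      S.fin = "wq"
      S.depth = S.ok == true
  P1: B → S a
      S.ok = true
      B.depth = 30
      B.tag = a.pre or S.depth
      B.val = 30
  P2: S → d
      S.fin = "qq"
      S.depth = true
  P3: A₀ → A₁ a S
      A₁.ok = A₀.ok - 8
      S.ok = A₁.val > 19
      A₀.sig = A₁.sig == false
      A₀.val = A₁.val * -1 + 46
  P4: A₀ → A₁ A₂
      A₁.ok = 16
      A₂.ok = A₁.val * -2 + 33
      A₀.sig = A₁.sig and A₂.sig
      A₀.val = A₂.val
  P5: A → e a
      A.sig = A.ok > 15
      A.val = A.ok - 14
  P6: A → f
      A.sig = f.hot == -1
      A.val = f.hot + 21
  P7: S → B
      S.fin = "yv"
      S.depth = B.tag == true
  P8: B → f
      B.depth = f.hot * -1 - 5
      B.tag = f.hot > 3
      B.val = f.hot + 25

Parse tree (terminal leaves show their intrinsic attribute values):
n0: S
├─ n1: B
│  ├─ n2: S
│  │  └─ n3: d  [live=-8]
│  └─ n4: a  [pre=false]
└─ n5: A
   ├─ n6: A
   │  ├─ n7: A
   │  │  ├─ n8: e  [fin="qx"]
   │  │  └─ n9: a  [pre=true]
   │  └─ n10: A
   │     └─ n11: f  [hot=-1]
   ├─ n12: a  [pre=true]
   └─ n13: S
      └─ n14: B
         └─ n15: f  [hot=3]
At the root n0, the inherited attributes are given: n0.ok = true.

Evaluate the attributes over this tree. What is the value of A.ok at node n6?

-7

1. n0.ok = true  [given at root]
2. n2.ok = true  [true]
3. n3.live = -8  [terminal]
4. n2.fin = "qq"  ["qq"]
5. n2.depth = true  [true]
6. n4.pre = false  [terminal]
7. n1.depth = 30  [30]
8. n1.tag = true  [a.pre or S.depth]
9. n1.val = 30  [30]
10. n5.ok = 1  [(if B.tag then B.val else B.depth) - 29]
11. n6.ok = -7  [A₀.ok - 8]
12. n7.ok = 16  [16]
13. n8.fin = "qx"  [terminal]
14. n9.pre = true  [terminal]
15. n7.sig = true  [A.ok > 15]
16. n7.val = 2  [A.ok - 14]
17. n10.ok = 29  [A₁.val * -2 + 33]
18. n11.hot = -1  [terminal]
19. n10.sig = true  [f.hot == -1]
20. n10.val = 20  [f.hot + 21]
21. n6.sig = true  [A₁.sig and A₂.sig]
22. n6.val = 20  [A₂.val]
23. n12.pre = true  [terminal]
24. n13.ok = true  [A₁.val > 19]
25. n15.hot = 3  [terminal]
26. n14.depth = -8  [f.hot * -1 - 5]
27. n14.tag = false  [f.hot > 3]
28. n14.val = 28  [f.hot + 25]
29. n13.fin = "yv"  ["yv"]
30. n13.depth = false  [B.tag == true]
31. n5.sig = false  [A₁.sig == false]
32. n5.val = 26  [A₁.val * -1 + 46]
33. n0.fin = "wq"  ["wq"]
34. n0.depth = true  [S.ok == true]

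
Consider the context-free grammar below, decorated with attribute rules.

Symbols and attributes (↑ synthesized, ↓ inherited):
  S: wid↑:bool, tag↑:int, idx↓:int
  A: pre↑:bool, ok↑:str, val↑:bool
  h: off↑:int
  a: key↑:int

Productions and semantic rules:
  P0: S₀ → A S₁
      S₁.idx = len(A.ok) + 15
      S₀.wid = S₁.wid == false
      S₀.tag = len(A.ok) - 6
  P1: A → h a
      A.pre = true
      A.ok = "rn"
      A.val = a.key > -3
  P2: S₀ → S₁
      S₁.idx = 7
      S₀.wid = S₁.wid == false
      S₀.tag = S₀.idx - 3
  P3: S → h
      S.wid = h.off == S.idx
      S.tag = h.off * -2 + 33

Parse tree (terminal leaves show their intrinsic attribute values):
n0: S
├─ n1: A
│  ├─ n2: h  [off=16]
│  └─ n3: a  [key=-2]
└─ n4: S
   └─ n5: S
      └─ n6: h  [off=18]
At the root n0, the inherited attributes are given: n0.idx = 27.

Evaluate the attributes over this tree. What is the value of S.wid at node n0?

false

1. n0.idx = 27  [given at root]
2. n2.off = 16  [terminal]
3. n3.key = -2  [terminal]
4. n1.pre = true  [true]
5. n1.ok = "rn"  ["rn"]
6. n1.val = true  [a.key > -3]
7. n4.idx = 17  [len(A.ok) + 15]
8. n5.idx = 7  [7]
9. n6.off = 18  [terminal]
10. n5.wid = false  [h.off == S.idx]
11. n5.tag = -3  [h.off * -2 + 33]
12. n4.wid = true  [S₁.wid == false]
13. n4.tag = 14  [S₀.idx - 3]
14. n0.wid = false  [S₁.wid == false]
15. n0.tag = -4  [len(A.ok) - 6]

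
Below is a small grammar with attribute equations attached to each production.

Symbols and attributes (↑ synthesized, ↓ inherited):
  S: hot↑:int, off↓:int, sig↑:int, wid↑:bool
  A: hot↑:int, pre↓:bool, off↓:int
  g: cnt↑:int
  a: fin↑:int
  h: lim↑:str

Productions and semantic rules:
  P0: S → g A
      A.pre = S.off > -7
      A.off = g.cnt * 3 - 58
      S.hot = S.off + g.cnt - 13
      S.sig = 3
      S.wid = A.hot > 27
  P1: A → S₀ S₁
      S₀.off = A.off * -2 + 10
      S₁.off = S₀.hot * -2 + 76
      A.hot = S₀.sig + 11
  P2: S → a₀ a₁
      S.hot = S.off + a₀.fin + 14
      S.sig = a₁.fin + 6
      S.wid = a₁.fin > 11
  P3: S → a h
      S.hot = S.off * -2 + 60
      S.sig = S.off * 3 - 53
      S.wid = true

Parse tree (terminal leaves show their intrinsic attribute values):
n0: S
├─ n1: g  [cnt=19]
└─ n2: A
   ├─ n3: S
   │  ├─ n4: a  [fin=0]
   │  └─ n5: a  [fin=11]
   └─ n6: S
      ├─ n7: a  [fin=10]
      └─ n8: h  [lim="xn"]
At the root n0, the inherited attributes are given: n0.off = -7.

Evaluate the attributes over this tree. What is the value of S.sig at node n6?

1. n0.off = -7  [given at root]
2. n1.cnt = 19  [terminal]
3. n2.pre = false  [S.off > -7]
4. n2.off = -1  [g.cnt * 3 - 58]
5. n3.off = 12  [A.off * -2 + 10]
6. n4.fin = 0  [terminal]
7. n5.fin = 11  [terminal]
8. n3.hot = 26  [S.off + a₀.fin + 14]
9. n3.sig = 17  [a₁.fin + 6]
10. n3.wid = false  [a₁.fin > 11]
11. n6.off = 24  [S₀.hot * -2 + 76]
12. n7.fin = 10  [terminal]
13. n8.lim = "xn"  [terminal]
14. n6.hot = 12  [S.off * -2 + 60]
15. n6.sig = 19  [S.off * 3 - 53]
16. n6.wid = true  [true]
17. n2.hot = 28  [S₀.sig + 11]
18. n0.hot = -1  [S.off + g.cnt - 13]
19. n0.sig = 3  [3]
20. n0.wid = true  [A.hot > 27]

19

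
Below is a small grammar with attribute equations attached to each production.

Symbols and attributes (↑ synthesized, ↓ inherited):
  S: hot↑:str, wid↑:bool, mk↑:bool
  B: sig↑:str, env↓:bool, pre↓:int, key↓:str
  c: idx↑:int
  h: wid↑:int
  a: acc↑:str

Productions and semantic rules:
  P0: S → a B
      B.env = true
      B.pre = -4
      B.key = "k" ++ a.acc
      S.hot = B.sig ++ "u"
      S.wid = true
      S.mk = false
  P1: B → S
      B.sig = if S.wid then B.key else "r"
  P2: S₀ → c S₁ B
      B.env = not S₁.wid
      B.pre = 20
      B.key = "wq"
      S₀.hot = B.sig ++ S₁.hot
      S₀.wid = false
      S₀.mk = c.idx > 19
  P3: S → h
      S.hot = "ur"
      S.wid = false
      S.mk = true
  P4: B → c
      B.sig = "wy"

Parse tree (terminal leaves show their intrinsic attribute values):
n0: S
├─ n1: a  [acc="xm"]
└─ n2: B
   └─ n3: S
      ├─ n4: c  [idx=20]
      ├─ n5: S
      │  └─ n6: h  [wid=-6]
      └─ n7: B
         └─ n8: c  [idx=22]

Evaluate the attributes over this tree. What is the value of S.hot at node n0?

"ru"

1. n1.acc = "xm"  [terminal]
2. n2.env = true  [true]
3. n2.pre = -4  [-4]
4. n2.key = "kxm"  ["k" ++ a.acc]
5. n4.idx = 20  [terminal]
6. n6.wid = -6  [terminal]
7. n5.hot = "ur"  ["ur"]
8. n5.wid = false  [false]
9. n5.mk = true  [true]
10. n7.env = true  [not S₁.wid]
11. n7.pre = 20  [20]
12. n7.key = "wq"  ["wq"]
13. n8.idx = 22  [terminal]
14. n7.sig = "wy"  ["wy"]
15. n3.hot = "wyur"  [B.sig ++ S₁.hot]
16. n3.wid = false  [false]
17. n3.mk = true  [c.idx > 19]
18. n2.sig = "r"  [if S.wid then B.key else "r"]
19. n0.hot = "ru"  [B.sig ++ "u"]
20. n0.wid = true  [true]
21. n0.mk = false  [false]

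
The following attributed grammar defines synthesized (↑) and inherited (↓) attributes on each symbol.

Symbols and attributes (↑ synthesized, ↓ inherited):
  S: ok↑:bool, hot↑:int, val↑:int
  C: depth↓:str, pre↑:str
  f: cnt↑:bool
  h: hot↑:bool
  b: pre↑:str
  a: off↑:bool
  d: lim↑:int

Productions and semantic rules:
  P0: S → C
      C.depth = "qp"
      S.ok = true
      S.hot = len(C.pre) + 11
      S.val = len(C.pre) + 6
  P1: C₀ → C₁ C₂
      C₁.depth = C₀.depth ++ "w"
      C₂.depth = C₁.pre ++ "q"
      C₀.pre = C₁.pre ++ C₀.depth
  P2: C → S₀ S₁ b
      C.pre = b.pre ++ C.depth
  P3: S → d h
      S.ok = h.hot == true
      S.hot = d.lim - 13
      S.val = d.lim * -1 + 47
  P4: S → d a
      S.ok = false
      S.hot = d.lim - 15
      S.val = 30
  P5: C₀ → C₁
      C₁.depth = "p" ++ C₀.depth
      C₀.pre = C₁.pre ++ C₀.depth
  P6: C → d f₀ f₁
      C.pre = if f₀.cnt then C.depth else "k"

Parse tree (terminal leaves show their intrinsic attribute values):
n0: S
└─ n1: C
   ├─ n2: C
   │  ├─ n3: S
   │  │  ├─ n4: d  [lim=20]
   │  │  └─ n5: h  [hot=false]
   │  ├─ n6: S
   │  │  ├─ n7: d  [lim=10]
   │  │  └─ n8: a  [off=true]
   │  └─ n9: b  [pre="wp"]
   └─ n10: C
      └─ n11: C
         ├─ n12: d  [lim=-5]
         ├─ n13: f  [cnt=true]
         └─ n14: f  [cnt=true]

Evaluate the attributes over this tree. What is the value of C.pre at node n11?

1. n1.depth = "qp"  ["qp"]
2. n2.depth = "qpw"  [C₀.depth ++ "w"]
3. n4.lim = 20  [terminal]
4. n5.hot = false  [terminal]
5. n3.ok = false  [h.hot == true]
6. n3.hot = 7  [d.lim - 13]
7. n3.val = 27  [d.lim * -1 + 47]
8. n7.lim = 10  [terminal]
9. n8.off = true  [terminal]
10. n6.ok = false  [false]
11. n6.hot = -5  [d.lim - 15]
12. n6.val = 30  [30]
13. n9.pre = "wp"  [terminal]
14. n2.pre = "wpqpw"  [b.pre ++ C.depth]
15. n10.depth = "wpqpwq"  [C₁.pre ++ "q"]
16. n11.depth = "pwpqpwq"  ["p" ++ C₀.depth]
17. n12.lim = -5  [terminal]
18. n13.cnt = true  [terminal]
19. n14.cnt = true  [terminal]
20. n11.pre = "pwpqpwq"  [if f₀.cnt then C.depth else "k"]
21. n10.pre = "pwpqpwqwpqpwq"  [C₁.pre ++ C₀.depth]
22. n1.pre = "wpqpwqp"  [C₁.pre ++ C₀.depth]
23. n0.ok = true  [true]
24. n0.hot = 18  [len(C.pre) + 11]
25. n0.val = 13  [len(C.pre) + 6]

"pwpqpwq"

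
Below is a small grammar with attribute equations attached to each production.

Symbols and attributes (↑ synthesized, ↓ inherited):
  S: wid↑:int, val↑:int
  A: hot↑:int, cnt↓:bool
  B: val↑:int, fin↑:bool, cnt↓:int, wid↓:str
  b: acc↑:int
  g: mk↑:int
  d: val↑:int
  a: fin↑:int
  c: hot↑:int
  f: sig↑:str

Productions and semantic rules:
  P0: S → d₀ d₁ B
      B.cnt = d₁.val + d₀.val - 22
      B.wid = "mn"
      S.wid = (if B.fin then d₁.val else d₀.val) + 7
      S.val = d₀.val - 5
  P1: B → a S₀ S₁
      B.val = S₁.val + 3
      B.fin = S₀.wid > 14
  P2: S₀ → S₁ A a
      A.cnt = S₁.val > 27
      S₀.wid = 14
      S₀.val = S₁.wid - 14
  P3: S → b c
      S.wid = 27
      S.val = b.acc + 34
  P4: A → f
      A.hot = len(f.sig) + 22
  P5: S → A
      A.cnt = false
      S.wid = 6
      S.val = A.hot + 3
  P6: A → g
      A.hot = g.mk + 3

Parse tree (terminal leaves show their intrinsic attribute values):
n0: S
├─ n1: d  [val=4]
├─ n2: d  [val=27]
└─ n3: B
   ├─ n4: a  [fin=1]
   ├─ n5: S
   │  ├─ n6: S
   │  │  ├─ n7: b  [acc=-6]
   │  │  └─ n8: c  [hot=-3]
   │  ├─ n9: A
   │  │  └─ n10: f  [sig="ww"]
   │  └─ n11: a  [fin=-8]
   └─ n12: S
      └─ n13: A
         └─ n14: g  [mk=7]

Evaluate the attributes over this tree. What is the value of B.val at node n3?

16

1. n1.val = 4  [terminal]
2. n2.val = 27  [terminal]
3. n3.cnt = 9  [d₁.val + d₀.val - 22]
4. n3.wid = "mn"  ["mn"]
5. n4.fin = 1  [terminal]
6. n7.acc = -6  [terminal]
7. n8.hot = -3  [terminal]
8. n6.wid = 27  [27]
9. n6.val = 28  [b.acc + 34]
10. n9.cnt = true  [S₁.val > 27]
11. n10.sig = "ww"  [terminal]
12. n9.hot = 24  [len(f.sig) + 22]
13. n11.fin = -8  [terminal]
14. n5.wid = 14  [14]
15. n5.val = 13  [S₁.wid - 14]
16. n13.cnt = false  [false]
17. n14.mk = 7  [terminal]
18. n13.hot = 10  [g.mk + 3]
19. n12.wid = 6  [6]
20. n12.val = 13  [A.hot + 3]
21. n3.val = 16  [S₁.val + 3]
22. n3.fin = false  [S₀.wid > 14]
23. n0.wid = 11  [(if B.fin then d₁.val else d₀.val) + 7]
24. n0.val = -1  [d₀.val - 5]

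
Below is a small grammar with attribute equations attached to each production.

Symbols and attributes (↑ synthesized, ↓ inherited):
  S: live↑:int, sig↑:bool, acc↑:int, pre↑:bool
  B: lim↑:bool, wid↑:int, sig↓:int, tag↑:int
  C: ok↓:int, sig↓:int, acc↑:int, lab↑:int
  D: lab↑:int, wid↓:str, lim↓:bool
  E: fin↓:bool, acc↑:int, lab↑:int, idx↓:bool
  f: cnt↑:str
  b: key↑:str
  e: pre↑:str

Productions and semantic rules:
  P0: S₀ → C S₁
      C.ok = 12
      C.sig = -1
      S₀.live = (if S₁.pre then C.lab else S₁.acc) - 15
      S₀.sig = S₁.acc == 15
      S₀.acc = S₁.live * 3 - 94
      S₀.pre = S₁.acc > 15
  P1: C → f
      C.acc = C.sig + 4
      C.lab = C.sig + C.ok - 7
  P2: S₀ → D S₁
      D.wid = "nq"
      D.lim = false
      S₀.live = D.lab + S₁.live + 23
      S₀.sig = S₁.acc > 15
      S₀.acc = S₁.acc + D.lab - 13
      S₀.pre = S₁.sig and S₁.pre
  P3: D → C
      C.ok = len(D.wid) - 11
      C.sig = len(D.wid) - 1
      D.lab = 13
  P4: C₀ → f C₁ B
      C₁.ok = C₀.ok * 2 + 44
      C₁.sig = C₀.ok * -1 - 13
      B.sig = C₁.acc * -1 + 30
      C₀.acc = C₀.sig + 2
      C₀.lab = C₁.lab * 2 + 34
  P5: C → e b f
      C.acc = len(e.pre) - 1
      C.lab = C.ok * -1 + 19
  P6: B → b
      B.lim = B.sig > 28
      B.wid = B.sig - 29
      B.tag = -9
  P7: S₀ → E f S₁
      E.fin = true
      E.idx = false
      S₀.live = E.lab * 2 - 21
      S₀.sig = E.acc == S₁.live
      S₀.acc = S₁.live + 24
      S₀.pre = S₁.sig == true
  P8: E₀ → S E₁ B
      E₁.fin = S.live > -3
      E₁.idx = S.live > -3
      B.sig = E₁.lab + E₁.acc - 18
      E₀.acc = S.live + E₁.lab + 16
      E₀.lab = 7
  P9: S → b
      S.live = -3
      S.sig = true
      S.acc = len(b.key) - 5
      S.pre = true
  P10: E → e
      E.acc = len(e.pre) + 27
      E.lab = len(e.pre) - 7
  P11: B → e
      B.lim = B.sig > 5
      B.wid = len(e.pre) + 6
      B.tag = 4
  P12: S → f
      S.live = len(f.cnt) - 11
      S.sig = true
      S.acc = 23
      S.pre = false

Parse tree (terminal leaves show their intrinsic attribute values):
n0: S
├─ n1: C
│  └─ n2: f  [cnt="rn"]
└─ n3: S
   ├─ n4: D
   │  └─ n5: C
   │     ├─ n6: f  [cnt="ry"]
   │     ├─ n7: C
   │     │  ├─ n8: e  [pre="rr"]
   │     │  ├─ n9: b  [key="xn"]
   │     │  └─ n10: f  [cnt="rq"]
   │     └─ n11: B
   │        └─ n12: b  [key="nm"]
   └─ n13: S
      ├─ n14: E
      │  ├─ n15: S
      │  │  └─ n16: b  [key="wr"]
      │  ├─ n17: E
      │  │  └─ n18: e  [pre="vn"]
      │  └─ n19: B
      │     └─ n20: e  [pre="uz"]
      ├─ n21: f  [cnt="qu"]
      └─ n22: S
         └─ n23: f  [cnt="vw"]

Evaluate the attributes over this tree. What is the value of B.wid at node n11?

1. n1.ok = 12  [12]
2. n1.sig = -1  [-1]
3. n2.cnt = "rn"  [terminal]
4. n1.acc = 3  [C.sig + 4]
5. n1.lab = 4  [C.sig + C.ok - 7]
6. n4.wid = "nq"  ["nq"]
7. n4.lim = false  [false]
8. n5.ok = -9  [len(D.wid) - 11]
9. n5.sig = 1  [len(D.wid) - 1]
10. n6.cnt = "ry"  [terminal]
11. n7.ok = 26  [C₀.ok * 2 + 44]
12. n7.sig = -4  [C₀.ok * -1 - 13]
13. n8.pre = "rr"  [terminal]
14. n9.key = "xn"  [terminal]
15. n10.cnt = "rq"  [terminal]
16. n7.acc = 1  [len(e.pre) - 1]
17. n7.lab = -7  [C.ok * -1 + 19]
18. n11.sig = 29  [C₁.acc * -1 + 30]
19. n12.key = "nm"  [terminal]
20. n11.lim = true  [B.sig > 28]
21. n11.wid = 0  [B.sig - 29]
22. n11.tag = -9  [-9]
23. n5.acc = 3  [C₀.sig + 2]
24. n5.lab = 20  [C₁.lab * 2 + 34]
25. n4.lab = 13  [13]
26. n14.fin = true  [true]
27. n14.idx = false  [false]
28. n16.key = "wr"  [terminal]
29. n15.live = -3  [-3]
30. n15.sig = true  [true]
31. n15.acc = -3  [len(b.key) - 5]
32. n15.pre = true  [true]
33. n17.fin = false  [S.live > -3]
34. n17.idx = false  [S.live > -3]
35. n18.pre = "vn"  [terminal]
36. n17.acc = 29  [len(e.pre) + 27]
37. n17.lab = -5  [len(e.pre) - 7]
38. n19.sig = 6  [E₁.lab + E₁.acc - 18]
39. n20.pre = "uz"  [terminal]
40. n19.lim = true  [B.sig > 5]
41. n19.wid = 8  [len(e.pre) + 6]
42. n19.tag = 4  [4]
43. n14.acc = 8  [S.live + E₁.lab + 16]
44. n14.lab = 7  [7]
45. n21.cnt = "qu"  [terminal]
46. n23.cnt = "vw"  [terminal]
47. n22.live = -9  [len(f.cnt) - 11]
48. n22.sig = true  [true]
49. n22.acc = 23  [23]
50. n22.pre = false  [false]
51. n13.live = -7  [E.lab * 2 - 21]
52. n13.sig = false  [E.acc == S₁.live]
53. n13.acc = 15  [S₁.live + 24]
54. n13.pre = true  [S₁.sig == true]
55. n3.live = 29  [D.lab + S₁.live + 23]
56. n3.sig = false  [S₁.acc > 15]
57. n3.acc = 15  [S₁.acc + D.lab - 13]
58. n3.pre = false  [S₁.sig and S₁.pre]
59. n0.live = 0  [(if S₁.pre then C.lab else S₁.acc) - 15]
60. n0.sig = true  [S₁.acc == 15]
61. n0.acc = -7  [S₁.live * 3 - 94]
62. n0.pre = false  [S₁.acc > 15]

0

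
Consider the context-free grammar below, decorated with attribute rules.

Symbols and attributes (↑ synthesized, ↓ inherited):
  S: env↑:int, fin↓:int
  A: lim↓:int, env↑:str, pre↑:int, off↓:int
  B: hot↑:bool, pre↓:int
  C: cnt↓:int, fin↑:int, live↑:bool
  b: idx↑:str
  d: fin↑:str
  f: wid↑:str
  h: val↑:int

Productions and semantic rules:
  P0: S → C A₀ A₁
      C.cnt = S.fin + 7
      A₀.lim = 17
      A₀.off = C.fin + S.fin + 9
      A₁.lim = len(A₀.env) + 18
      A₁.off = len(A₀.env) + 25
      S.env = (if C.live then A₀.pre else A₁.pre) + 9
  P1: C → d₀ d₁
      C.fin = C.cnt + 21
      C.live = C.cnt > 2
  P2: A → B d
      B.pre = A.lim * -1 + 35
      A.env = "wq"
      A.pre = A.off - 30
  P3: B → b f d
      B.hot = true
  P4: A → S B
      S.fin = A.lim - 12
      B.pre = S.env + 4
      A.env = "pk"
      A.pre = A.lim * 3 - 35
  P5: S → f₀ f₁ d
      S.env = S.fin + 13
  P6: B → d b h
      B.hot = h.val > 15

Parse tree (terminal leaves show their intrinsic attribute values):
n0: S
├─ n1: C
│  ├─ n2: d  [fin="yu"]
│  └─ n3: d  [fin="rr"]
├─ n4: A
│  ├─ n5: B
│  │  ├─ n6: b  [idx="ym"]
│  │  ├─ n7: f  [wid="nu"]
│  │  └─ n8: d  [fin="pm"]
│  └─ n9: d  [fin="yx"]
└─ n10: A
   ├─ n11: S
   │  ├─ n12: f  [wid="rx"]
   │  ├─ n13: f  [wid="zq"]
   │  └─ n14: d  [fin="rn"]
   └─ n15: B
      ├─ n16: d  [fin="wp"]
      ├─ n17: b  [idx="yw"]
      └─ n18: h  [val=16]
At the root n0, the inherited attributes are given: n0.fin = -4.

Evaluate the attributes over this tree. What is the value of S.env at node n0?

8

1. n0.fin = -4  [given at root]
2. n1.cnt = 3  [S.fin + 7]
3. n2.fin = "yu"  [terminal]
4. n3.fin = "rr"  [terminal]
5. n1.fin = 24  [C.cnt + 21]
6. n1.live = true  [C.cnt > 2]
7. n4.lim = 17  [17]
8. n4.off = 29  [C.fin + S.fin + 9]
9. n5.pre = 18  [A.lim * -1 + 35]
10. n6.idx = "ym"  [terminal]
11. n7.wid = "nu"  [terminal]
12. n8.fin = "pm"  [terminal]
13. n5.hot = true  [true]
14. n9.fin = "yx"  [terminal]
15. n4.env = "wq"  ["wq"]
16. n4.pre = -1  [A.off - 30]
17. n10.lim = 20  [len(A₀.env) + 18]
18. n10.off = 27  [len(A₀.env) + 25]
19. n11.fin = 8  [A.lim - 12]
20. n12.wid = "rx"  [terminal]
21. n13.wid = "zq"  [terminal]
22. n14.fin = "rn"  [terminal]
23. n11.env = 21  [S.fin + 13]
24. n15.pre = 25  [S.env + 4]
25. n16.fin = "wp"  [terminal]
26. n17.idx = "yw"  [terminal]
27. n18.val = 16  [terminal]
28. n15.hot = true  [h.val > 15]
29. n10.env = "pk"  ["pk"]
30. n10.pre = 25  [A.lim * 3 - 35]
31. n0.env = 8  [(if C.live then A₀.pre else A₁.pre) + 9]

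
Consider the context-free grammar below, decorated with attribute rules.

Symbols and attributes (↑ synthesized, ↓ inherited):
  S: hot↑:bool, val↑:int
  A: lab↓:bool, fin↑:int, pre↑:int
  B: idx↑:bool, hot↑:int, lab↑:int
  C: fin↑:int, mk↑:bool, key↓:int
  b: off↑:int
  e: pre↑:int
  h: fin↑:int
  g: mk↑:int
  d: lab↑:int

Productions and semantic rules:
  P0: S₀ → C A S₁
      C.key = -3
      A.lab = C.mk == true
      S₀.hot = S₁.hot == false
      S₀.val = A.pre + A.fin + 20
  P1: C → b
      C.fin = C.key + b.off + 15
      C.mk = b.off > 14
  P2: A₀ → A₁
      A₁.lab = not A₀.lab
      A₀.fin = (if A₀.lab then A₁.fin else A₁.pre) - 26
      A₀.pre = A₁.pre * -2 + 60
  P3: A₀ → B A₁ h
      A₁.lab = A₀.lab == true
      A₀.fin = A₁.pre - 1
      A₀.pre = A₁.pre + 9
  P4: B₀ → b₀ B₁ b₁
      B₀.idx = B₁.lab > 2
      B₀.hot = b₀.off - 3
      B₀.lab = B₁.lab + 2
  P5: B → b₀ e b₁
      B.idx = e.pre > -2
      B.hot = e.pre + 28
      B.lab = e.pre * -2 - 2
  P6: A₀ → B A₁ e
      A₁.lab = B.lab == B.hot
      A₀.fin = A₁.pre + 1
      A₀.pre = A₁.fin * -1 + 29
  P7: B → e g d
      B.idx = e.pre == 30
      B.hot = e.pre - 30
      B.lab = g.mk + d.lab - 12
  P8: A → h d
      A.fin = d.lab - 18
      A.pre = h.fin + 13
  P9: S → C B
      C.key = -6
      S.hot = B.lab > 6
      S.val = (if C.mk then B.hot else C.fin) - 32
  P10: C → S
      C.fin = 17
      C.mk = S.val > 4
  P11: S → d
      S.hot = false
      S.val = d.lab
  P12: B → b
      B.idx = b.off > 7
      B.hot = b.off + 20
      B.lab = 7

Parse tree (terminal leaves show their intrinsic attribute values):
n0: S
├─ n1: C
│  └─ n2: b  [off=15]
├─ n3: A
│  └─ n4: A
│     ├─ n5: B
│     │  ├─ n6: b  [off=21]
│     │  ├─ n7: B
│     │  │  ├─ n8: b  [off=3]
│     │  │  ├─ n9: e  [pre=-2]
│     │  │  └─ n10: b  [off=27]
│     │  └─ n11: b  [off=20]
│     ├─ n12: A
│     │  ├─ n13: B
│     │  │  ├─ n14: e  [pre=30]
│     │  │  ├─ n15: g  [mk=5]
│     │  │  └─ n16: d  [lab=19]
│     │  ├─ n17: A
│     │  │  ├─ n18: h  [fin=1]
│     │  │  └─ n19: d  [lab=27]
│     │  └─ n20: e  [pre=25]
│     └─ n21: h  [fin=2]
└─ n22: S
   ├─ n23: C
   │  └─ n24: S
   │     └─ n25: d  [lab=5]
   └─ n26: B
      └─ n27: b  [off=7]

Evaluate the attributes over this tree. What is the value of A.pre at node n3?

2

1. n1.key = -3  [-3]
2. n2.off = 15  [terminal]
3. n1.fin = 27  [C.key + b.off + 15]
4. n1.mk = true  [b.off > 14]
5. n3.lab = true  [C.mk == true]
6. n4.lab = false  [not A₀.lab]
7. n6.off = 21  [terminal]
8. n8.off = 3  [terminal]
9. n9.pre = -2  [terminal]
10. n10.off = 27  [terminal]
11. n7.idx = false  [e.pre > -2]
12. n7.hot = 26  [e.pre + 28]
13. n7.lab = 2  [e.pre * -2 - 2]
14. n11.off = 20  [terminal]
15. n5.idx = false  [B₁.lab > 2]
16. n5.hot = 18  [b₀.off - 3]
17. n5.lab = 4  [B₁.lab + 2]
18. n12.lab = false  [A₀.lab == true]
19. n14.pre = 30  [terminal]
20. n15.mk = 5  [terminal]
21. n16.lab = 19  [terminal]
22. n13.idx = true  [e.pre == 30]
23. n13.hot = 0  [e.pre - 30]
24. n13.lab = 12  [g.mk + d.lab - 12]
25. n17.lab = false  [B.lab == B.hot]
26. n18.fin = 1  [terminal]
27. n19.lab = 27  [terminal]
28. n17.fin = 9  [d.lab - 18]
29. n17.pre = 14  [h.fin + 13]
30. n20.pre = 25  [terminal]
31. n12.fin = 15  [A₁.pre + 1]
32. n12.pre = 20  [A₁.fin * -1 + 29]
33. n21.fin = 2  [terminal]
34. n4.fin = 19  [A₁.pre - 1]
35. n4.pre = 29  [A₁.pre + 9]
36. n3.fin = -7  [(if A₀.lab then A₁.fin else A₁.pre) - 26]
37. n3.pre = 2  [A₁.pre * -2 + 60]
38. n23.key = -6  [-6]
39. n25.lab = 5  [terminal]
40. n24.hot = false  [false]
41. n24.val = 5  [d.lab]
42. n23.fin = 17  [17]
43. n23.mk = true  [S.val > 4]
44. n27.off = 7  [terminal]
45. n26.idx = false  [b.off > 7]
46. n26.hot = 27  [b.off + 20]
47. n26.lab = 7  [7]
48. n22.hot = true  [B.lab > 6]
49. n22.val = -5  [(if C.mk then B.hot else C.fin) - 32]
50. n0.hot = false  [S₁.hot == false]
51. n0.val = 15  [A.pre + A.fin + 20]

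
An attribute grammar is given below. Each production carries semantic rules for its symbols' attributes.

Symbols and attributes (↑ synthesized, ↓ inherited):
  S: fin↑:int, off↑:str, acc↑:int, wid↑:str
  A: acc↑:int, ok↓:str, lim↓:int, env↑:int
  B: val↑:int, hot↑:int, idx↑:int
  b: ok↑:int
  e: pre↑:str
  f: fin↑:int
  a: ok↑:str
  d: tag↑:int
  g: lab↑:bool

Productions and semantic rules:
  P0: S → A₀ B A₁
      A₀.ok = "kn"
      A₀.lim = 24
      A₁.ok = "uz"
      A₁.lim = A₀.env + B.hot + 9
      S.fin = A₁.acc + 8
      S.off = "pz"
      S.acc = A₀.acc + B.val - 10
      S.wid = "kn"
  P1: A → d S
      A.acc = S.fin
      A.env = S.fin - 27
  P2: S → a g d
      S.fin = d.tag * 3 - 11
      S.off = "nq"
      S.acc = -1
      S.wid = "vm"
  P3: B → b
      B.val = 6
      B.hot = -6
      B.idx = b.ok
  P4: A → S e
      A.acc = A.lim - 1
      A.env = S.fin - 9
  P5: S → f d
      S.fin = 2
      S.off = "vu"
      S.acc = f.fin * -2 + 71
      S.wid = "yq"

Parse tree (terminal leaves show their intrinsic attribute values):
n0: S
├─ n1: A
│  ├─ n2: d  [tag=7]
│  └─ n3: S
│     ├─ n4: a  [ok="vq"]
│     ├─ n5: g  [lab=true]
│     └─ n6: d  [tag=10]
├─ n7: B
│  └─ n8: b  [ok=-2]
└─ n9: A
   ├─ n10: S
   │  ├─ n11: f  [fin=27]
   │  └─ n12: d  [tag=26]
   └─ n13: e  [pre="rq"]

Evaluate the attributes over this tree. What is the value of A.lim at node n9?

-5

1. n1.ok = "kn"  ["kn"]
2. n1.lim = 24  [24]
3. n2.tag = 7  [terminal]
4. n4.ok = "vq"  [terminal]
5. n5.lab = true  [terminal]
6. n6.tag = 10  [terminal]
7. n3.fin = 19  [d.tag * 3 - 11]
8. n3.off = "nq"  ["nq"]
9. n3.acc = -1  [-1]
10. n3.wid = "vm"  ["vm"]
11. n1.acc = 19  [S.fin]
12. n1.env = -8  [S.fin - 27]
13. n8.ok = -2  [terminal]
14. n7.val = 6  [6]
15. n7.hot = -6  [-6]
16. n7.idx = -2  [b.ok]
17. n9.ok = "uz"  ["uz"]
18. n9.lim = -5  [A₀.env + B.hot + 9]
19. n11.fin = 27  [terminal]
20. n12.tag = 26  [terminal]
21. n10.fin = 2  [2]
22. n10.off = "vu"  ["vu"]
23. n10.acc = 17  [f.fin * -2 + 71]
24. n10.wid = "yq"  ["yq"]
25. n13.pre = "rq"  [terminal]
26. n9.acc = -6  [A.lim - 1]
27. n9.env = -7  [S.fin - 9]
28. n0.fin = 2  [A₁.acc + 8]
29. n0.off = "pz"  ["pz"]
30. n0.acc = 15  [A₀.acc + B.val - 10]
31. n0.wid = "kn"  ["kn"]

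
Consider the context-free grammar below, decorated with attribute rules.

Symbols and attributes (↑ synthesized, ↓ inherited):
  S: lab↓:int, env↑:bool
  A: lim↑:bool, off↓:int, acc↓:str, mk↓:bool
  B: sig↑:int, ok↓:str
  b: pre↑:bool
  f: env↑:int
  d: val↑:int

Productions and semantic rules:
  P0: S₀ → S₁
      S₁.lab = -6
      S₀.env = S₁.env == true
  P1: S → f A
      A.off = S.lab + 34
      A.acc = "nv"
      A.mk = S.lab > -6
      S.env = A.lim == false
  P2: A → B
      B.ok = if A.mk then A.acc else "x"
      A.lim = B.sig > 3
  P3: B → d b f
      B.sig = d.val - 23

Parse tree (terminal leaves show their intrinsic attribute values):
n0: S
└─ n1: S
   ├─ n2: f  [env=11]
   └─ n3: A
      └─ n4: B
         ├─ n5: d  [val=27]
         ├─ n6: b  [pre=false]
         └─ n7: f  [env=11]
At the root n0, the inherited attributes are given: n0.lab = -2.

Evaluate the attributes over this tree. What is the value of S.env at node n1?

1. n0.lab = -2  [given at root]
2. n1.lab = -6  [-6]
3. n2.env = 11  [terminal]
4. n3.off = 28  [S.lab + 34]
5. n3.acc = "nv"  ["nv"]
6. n3.mk = false  [S.lab > -6]
7. n4.ok = "x"  [if A.mk then A.acc else "x"]
8. n5.val = 27  [terminal]
9. n6.pre = false  [terminal]
10. n7.env = 11  [terminal]
11. n4.sig = 4  [d.val - 23]
12. n3.lim = true  [B.sig > 3]
13. n1.env = false  [A.lim == false]
14. n0.env = false  [S₁.env == true]

false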